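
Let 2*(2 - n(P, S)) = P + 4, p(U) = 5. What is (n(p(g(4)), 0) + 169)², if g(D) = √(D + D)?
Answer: 110889/4 ≈ 27722.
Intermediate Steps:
g(D) = √2*√D (g(D) = √(2*D) = √2*√D)
n(P, S) = -P/2 (n(P, S) = 2 - (P + 4)/2 = 2 - (4 + P)/2 = 2 + (-2 - P/2) = -P/2)
(n(p(g(4)), 0) + 169)² = (-½*5 + 169)² = (-5/2 + 169)² = (333/2)² = 110889/4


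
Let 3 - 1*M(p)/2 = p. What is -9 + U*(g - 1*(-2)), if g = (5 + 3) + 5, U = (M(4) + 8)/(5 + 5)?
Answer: 0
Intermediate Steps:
M(p) = 6 - 2*p
U = ⅗ (U = ((6 - 2*4) + 8)/(5 + 5) = ((6 - 8) + 8)/10 = (-2 + 8)*(⅒) = 6*(⅒) = ⅗ ≈ 0.60000)
g = 13 (g = 8 + 5 = 13)
-9 + U*(g - 1*(-2)) = -9 + 3*(13 - 1*(-2))/5 = -9 + 3*(13 + 2)/5 = -9 + (⅗)*15 = -9 + 9 = 0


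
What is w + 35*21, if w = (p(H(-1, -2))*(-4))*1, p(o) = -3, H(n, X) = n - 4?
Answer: 747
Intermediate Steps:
H(n, X) = -4 + n
w = 12 (w = -3*(-4)*1 = 12*1 = 12)
w + 35*21 = 12 + 35*21 = 12 + 735 = 747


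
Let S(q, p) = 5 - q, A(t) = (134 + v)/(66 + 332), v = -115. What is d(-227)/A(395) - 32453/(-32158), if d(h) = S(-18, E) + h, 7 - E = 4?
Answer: -2610355729/611002 ≈ -4272.3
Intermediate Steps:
E = 3 (E = 7 - 1*4 = 7 - 4 = 3)
A(t) = 19/398 (A(t) = (134 - 115)/(66 + 332) = 19/398)
d(h) = 23 + h (d(h) = (5 - 1*(-18)) + h = (5 + 18) + h = 23 + h)
d(-227)/A(395) - 32453/(-32158) = (23 - 227)/(19/398) - 32453/(-32158) = -204*398/19 - 32453*(-1/32158) = -81192/19 + 32453/32158 = -2610355729/611002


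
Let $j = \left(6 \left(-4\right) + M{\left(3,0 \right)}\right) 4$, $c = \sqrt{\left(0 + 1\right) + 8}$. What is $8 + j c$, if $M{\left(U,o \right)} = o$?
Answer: $-280$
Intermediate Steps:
$c = 3$ ($c = \sqrt{1 + 8} = \sqrt{9} = 3$)
$j = -96$ ($j = \left(6 \left(-4\right) + 0\right) 4 = \left(-24 + 0\right) 4 = \left(-24\right) 4 = -96$)
$8 + j c = 8 - 288 = -280$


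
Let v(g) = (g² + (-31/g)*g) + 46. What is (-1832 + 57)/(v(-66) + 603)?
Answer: -1775/4974 ≈ -0.35686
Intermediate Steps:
v(g) = 15 + g² (v(g) = (g² - 31) + 46 = (-31 + g²) + 46 = 15 + g²)
(-1832 + 57)/(v(-66) + 603) = (-1832 + 57)/((15 + (-66)²) + 603) = -1775/((15 + 4356) + 603) = -1775/(4371 + 603) = -1775/4974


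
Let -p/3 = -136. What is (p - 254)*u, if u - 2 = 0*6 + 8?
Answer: 1540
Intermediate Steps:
p = 408 (p = -3*(-136) = 408)
u = 10 (u = 2 + (0*6 + 8) = 2 + (0 + 8) = 2 + 8 = 10)
(p - 254)*u = (408 - 254)*10 = 154*10 = 1540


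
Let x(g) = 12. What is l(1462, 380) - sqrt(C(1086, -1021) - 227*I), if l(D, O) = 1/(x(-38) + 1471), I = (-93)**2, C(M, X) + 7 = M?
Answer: 1/1483 - 2*I*sqrt(490561) ≈ 0.00067431 - 1400.8*I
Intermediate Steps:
C(M, X) = -7 + M
I = 8649
l(D, O) = 1/1483 (l(D, O) = 1/(12 + 1471) = 1/1483)
l(1462, 380) - sqrt(C(1086, -1021) - 227*I) = 1/1483 - sqrt((-7 + 1086) - 227*8649) = 1/1483 - sqrt(1079 - 1963323) = 1/1483 - sqrt(-1962244) = 1/1483 - 2*I*sqrt(490561)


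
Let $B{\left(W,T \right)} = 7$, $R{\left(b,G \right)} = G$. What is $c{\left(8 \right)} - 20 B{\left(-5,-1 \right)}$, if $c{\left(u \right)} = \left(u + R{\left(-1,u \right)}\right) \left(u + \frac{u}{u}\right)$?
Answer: $4$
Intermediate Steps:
$c{\left(u \right)} = 2 u \left(1 + u\right)$ ($c{\left(u \right)} = \left(u + u\right) \left(u + \frac{u}{u}\right) = 2 u \left(u + 1\right) = 2 u \left(1 + u\right)$)
$c{\left(8 \right)} - 20 B{\left(-5,-1 \right)} = 2 \cdot 8 \left(1 + 8\right) - 140 = 2 \cdot 8 \cdot 9 - 140 = 144 - 140 = 4$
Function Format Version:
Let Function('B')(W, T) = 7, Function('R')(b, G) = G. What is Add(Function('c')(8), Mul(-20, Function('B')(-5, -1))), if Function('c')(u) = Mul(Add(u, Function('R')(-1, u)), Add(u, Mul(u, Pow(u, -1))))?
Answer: 4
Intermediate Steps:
Function('c')(u) = Mul(2, u, Add(1, u)) (Function('c')(u) = Mul(Add(u, u), Add(u, Mul(u, Pow(u, -1)))) = Mul(Mul(2, u), Add(u, 1)) = Mul(Mul(2, u), Add(1, u)) = Mul(2, u, Add(1, u)))
Add(Function('c')(8), Mul(-20, Function('B')(-5, -1))) = Add(Mul(2, 8, Add(1, 8)), Mul(-20, 7)) = Add(Mul(2, 8, 9), -140) = Add(144, -140) = 4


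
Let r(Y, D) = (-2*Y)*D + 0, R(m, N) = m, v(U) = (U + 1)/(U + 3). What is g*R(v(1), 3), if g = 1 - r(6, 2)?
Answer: 25/2 ≈ 12.500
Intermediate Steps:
v(U) = (1 + U)/(3 + U)
r(Y, D) = -2*D*Y (r(Y, D) = -2*D*Y + 0 = -2*D*Y)
g = 25 (g = 1 - (-2)*2*6 = 1 - 1*(-24) = 1 + 24 = 25)
g*R(v(1), 3) = 25*((1 + 1)/(3 + 1)) = 25*(2/4) = 25*((1/4)*2) = 25*(1/2) = 25/2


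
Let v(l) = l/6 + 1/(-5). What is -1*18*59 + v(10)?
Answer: -15908/15 ≈ -1060.5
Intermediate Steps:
v(l) = -1/5 + l/6 (v(l) = l*(1/6) + 1*(-1/5) = l/6 - 1/5 = -1/5 + l/6)
-1*18*59 + v(10) = -1*18*59 + (-1/5 + (1/6)*10) = -18*59 + (-1/5 + 5/3) = -1062 + 22/15 = -15908/15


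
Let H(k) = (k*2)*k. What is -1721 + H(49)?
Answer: 3081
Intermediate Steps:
H(k) = 2*k² (H(k) = (2*k)*k = 2*k²)
-1721 + H(49) = -1721 + 2*49² = -1721 + 2*2401 = -1721 + 4802 = 3081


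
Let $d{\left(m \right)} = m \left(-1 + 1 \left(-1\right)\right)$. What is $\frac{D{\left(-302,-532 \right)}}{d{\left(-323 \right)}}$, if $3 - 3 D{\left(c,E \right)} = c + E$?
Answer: $\frac{279}{646} \approx 0.43189$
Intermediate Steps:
$D{\left(c,E \right)} = 1 - \frac{E}{3} - \frac{c}{3}$ ($D{\left(c,E \right)} = 1 - \frac{c + E}{3} = 1 - \frac{E + c}{3} = 1 - \left(\frac{E}{3} + \frac{c}{3}\right) = 1 - \frac{E}{3} - \frac{c}{3}$)
$d{\left(m \right)} = - 2 m$ ($d{\left(m \right)} = m \left(-1 - 1\right) = m \left(-2\right) = - 2 m$)
$\frac{D{\left(-302,-532 \right)}}{d{\left(-323 \right)}} = \frac{1 - - \frac{532}{3} - - \frac{302}{3}}{\left(-2\right) \left(-323\right)} = \frac{1 + \frac{532}{3} + \frac{302}{3}}{646} = 279 \cdot \frac{1}{646} = \frac{279}{646}$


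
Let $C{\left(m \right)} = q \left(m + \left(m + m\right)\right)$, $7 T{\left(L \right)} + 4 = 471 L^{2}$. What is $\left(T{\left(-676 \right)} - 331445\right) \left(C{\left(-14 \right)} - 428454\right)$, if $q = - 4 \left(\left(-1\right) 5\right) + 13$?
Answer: $-13074233088240$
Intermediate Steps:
$T{\left(L \right)} = - \frac{4}{7} + \frac{471 L^{2}}{7}$
$q = 33$ ($q = \left(-4\right) \left(-5\right) + 13 = 20 + 13 = 33$)
$C{\left(m \right)} = 99 m$ ($C{\left(m \right)} = 33 \left(m + \left(m + m\right)\right) = 33 \left(m + 2 m\right) = 33 \cdot 3 m = 99 m$)
$\left(T{\left(-676 \right)} - 331445\right) \left(C{\left(-14 \right)} - 428454\right) = \left(\left(- \frac{4}{7} + \frac{471 \left(-676\right)^{2}}{7}\right) - 331445\right) \left(99 \left(-14\right) - 428454\right) = \left(\left(- \frac{4}{7} + \frac{471}{7} \cdot 456976\right) - 331445\right) \left(-1386 - 428454\right) = \left(\left(- \frac{4}{7} + \frac{215235696}{7}\right) - 331445\right) \left(-429840\right) = \left(30747956 - 331445\right) \left(-429840\right) = 30416511 \left(-429840\right) = -13074233088240$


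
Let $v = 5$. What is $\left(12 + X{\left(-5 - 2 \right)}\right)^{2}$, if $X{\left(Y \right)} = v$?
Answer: $289$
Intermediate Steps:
$X{\left(Y \right)} = 5$
$\left(12 + X{\left(-5 - 2 \right)}\right)^{2} = \left(12 + 5\right)^{2} = 17^{2} = 289$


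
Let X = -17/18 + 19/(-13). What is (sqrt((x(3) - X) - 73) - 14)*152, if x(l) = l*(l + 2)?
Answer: -2128 + 76*I*sqrt(338234)/39 ≈ -2128.0 + 1133.3*I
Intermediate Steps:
x(l) = l*(2 + l)
X = -563/234 (X = -17*1/18 + 19*(-1/13) = -17/18 - 19/13 = -563/234 ≈ -2.4060)
(sqrt((x(3) - X) - 73) - 14)*152 = (sqrt((3*(2 + 3) - 1*(-563/234)) - 73) - 14)*152 = (sqrt((3*5 + 563/234) - 73) - 14)*152 = (sqrt((15 + 563/234) - 73) - 14)*152 = (sqrt(4073/234 - 73) - 14)*152 = (sqrt(-13009/234) - 14)*152 = (I*sqrt(338234)/78 - 14)*152 = (-14 + I*sqrt(338234)/78)*152 = -2128 + 76*I*sqrt(338234)/39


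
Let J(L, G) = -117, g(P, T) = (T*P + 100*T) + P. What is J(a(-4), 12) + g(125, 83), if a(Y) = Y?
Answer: 18683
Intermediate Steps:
g(P, T) = P + 100*T + P*T (g(P, T) = (P*T + 100*T) + P = (100*T + P*T) + P = P + 100*T + P*T)
J(a(-4), 12) + g(125, 83) = -117 + (125 + 100*83 + 125*83) = -117 + (125 + 8300 + 10375) = -117 + 18800 = 18683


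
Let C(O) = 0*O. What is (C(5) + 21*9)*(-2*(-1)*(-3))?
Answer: -1134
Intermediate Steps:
C(O) = 0
(C(5) + 21*9)*(-2*(-1)*(-3)) = (0 + 21*9)*(-2*(-1)*(-3)) = (0 + 189)*(2*(-3)) = 189*(-6) = -1134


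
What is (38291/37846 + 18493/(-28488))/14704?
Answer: 195473965/7926609146496 ≈ 2.4660e-5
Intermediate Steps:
(38291/37846 + 18493/(-28488))/14704 = (38291*(1/37846) + 18493*(-1/28488))*(1/14704) = (38291/37846 - 18493/28488)*(1/14704) = (195473965/539078424)*(1/14704) = 195473965/7926609146496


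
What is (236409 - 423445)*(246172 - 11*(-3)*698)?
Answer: -50351213416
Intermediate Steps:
(236409 - 423445)*(246172 - 11*(-3)*698) = -187036*(246172 + 33*698) = -187036*(246172 + 23034) = -187036*269206 = -50351213416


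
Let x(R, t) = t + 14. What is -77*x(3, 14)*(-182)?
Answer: 392392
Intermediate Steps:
x(R, t) = 14 + t
-77*x(3, 14)*(-182) = -77*(14 + 14)*(-182) = -77*28*(-182) = -2156*(-182) = 392392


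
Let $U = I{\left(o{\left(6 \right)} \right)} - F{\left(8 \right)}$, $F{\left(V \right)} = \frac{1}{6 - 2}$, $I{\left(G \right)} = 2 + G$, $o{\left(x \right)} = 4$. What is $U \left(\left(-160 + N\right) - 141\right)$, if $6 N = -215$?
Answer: $- \frac{46483}{24} \approx -1936.8$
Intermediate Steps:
$N = - \frac{215}{6}$ ($N = \frac{1}{6} \left(-215\right) = - \frac{215}{6} \approx -35.833$)
$F{\left(V \right)} = \frac{1}{4}$
$U = \frac{23}{4}$ ($U = \left(2 + 4\right) - \frac{1}{4} = 6 - \frac{1}{4} = \frac{23}{4} \approx 5.75$)
$U \left(\left(-160 + N\right) - 141\right) = \frac{23 \left(\left(-160 - \frac{215}{6}\right) - 141\right)}{4} = \frac{23 \left(- \frac{1175}{6} - 141\right)}{4} = \frac{23}{4} \left(- \frac{2021}{6}\right) = - \frac{46483}{24}$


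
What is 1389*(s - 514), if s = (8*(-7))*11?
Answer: -1569570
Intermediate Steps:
s = -616 (s = -56*11 = -616)
1389*(s - 514) = 1389*(-616 - 514) = 1389*(-1130) = -1569570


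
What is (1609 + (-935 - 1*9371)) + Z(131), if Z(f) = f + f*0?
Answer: -8566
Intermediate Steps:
Z(f) = f (Z(f) = f + 0 = f)
(1609 + (-935 - 1*9371)) + Z(131) = (1609 + (-935 - 1*9371)) + 131 = (1609 + (-935 - 9371)) + 131 = (1609 - 10306) + 131 = -8697 + 131 = -8566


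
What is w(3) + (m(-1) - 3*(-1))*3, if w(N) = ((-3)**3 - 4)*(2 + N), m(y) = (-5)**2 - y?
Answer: -68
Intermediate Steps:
m(y) = 25 - y
w(N) = -62 - 31*N (w(N) = (-27 - 4)*(2 + N) = -31*(2 + N) = -62 - 31*N)
w(3) + (m(-1) - 3*(-1))*3 = (-62 - 31*3) + ((25 - 1*(-1)) - 3*(-1))*3 = (-62 - 93) + ((25 + 1) + 3)*3 = -155 + (26 + 3)*3 = -155 + 29*3 = -155 + 87 = -68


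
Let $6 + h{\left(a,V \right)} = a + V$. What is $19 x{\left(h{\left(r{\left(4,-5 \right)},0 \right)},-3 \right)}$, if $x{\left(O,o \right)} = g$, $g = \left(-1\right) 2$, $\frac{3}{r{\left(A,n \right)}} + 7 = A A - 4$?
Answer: $-38$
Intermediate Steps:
$r{\left(A,n \right)} = \frac{3}{-11 + A^{2}}$ ($r{\left(A,n \right)} = \frac{3}{-7 + \left(A A - 4\right)} = \frac{3}{-7 + \left(A^{2} - 4\right)} = \frac{3}{-7 + \left(-4 + A^{2}\right)} = \frac{3}{-11 + A^{2}}$)
$h{\left(a,V \right)} = -6 + V + a$ ($h{\left(a,V \right)} = -6 + \left(a + V\right) = -6 + \left(V + a\right) = -6 + V + a$)
$g = -2$
$x{\left(O,o \right)} = -2$
$19 x{\left(h{\left(r{\left(4,-5 \right)},0 \right)},-3 \right)} = 19 \left(-2\right) = -38$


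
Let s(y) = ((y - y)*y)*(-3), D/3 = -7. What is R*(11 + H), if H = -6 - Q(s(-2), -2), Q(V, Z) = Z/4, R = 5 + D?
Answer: -88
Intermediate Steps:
D = -21 (D = 3*(-7) = -21)
R = -16 (R = 5 - 21 = -16)
s(y) = 0 (s(y) = (0*y)*(-3) = 0*(-3) = 0)
Q(V, Z) = Z/4 (Q(V, Z) = Z*(¼) = Z/4)
H = -11/2 (H = -6 - (-2)/4 = -6 - 1*(-½) = -6 + ½ = -11/2 ≈ -5.5000)
R*(11 + H) = -16*(11 - 11/2) = -16*11/2 = -88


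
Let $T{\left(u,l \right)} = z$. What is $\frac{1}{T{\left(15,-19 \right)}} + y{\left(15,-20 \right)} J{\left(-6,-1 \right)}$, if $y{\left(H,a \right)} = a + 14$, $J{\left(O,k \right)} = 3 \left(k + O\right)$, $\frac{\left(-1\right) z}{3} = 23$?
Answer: $\frac{8693}{69} \approx 125.99$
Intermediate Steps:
$z = -69$ ($z = \left(-3\right) 23 = -69$)
$J{\left(O,k \right)} = 3 O + 3 k$ ($J{\left(O,k \right)} = 3 \left(O + k\right) = 3 O + 3 k$)
$T{\left(u,l \right)} = -69$
$y{\left(H,a \right)} = 14 + a$
$\frac{1}{T{\left(15,-19 \right)}} + y{\left(15,-20 \right)} J{\left(-6,-1 \right)} = \frac{1}{-69} + \left(14 - 20\right) \left(3 \left(-6\right) + 3 \left(-1\right)\right) = - \frac{1}{69} - 6 \left(-18 - 3\right) = - \frac{1}{69} - -126 = - \frac{1}{69} + 126 = \frac{8693}{69}$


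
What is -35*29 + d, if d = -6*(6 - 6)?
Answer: -1015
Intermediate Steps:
d = 0 (d = -6*0 = 0)
-35*29 + d = -35*29 + 0 = -1015 + 0 = -1015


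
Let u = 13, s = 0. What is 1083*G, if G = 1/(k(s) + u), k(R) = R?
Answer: 1083/13 ≈ 83.308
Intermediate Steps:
G = 1/13 (G = 1/(0 + 13) = 1/13 ≈ 0.076923)
1083*G = 1083*(1/13) = 1083/13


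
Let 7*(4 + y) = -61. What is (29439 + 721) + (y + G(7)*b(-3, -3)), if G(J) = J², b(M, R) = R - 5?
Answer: 208287/7 ≈ 29755.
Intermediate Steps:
y = -89/7 (y = -4 + (⅐)*(-61) = -4 - 61/7 = -89/7 ≈ -12.714)
b(M, R) = -5 + R
(29439 + 721) + (y + G(7)*b(-3, -3)) = (29439 + 721) + (-89/7 + 7²*(-5 - 3)) = 30160 + (-89/7 + 49*(-8)) = 30160 + (-89/7 - 392) = 30160 - 2833/7 = 208287/7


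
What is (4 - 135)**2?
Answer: 17161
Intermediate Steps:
(4 - 135)**2 = (-131)**2 = 17161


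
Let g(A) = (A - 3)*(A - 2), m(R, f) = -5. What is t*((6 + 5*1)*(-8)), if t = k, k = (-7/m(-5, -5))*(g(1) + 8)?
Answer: -1232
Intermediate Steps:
g(A) = (-3 + A)*(-2 + A)
k = 14 (k = (-7/(-5))*((6 + 1² - 5*1) + 8) = (-7*(-⅕))*((6 + 1 - 5) + 8) = 7*(2 + 8)/5 = (7/5)*10 = 14)
t = 14
t*((6 + 5*1)*(-8)) = 14*((6 + 5*1)*(-8)) = 14*((6 + 5)*(-8)) = 14*(11*(-8)) = 14*(-88) = -1232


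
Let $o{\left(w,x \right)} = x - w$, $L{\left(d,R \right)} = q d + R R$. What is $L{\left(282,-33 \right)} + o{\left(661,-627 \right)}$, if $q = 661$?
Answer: $186203$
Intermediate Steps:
$L{\left(d,R \right)} = R^{2} + 661 d$ ($L{\left(d,R \right)} = 661 d + R R = 661 d + R^{2} = R^{2} + 661 d$)
$L{\left(282,-33 \right)} + o{\left(661,-627 \right)} = \left(\left(-33\right)^{2} + 661 \cdot 282\right) - 1288 = \left(1089 + 186402\right) - 1288 = 187491 - 1288 = 186203$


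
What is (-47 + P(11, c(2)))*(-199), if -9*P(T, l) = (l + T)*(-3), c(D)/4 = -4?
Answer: 29054/3 ≈ 9684.7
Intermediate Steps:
c(D) = -16 (c(D) = 4*(-4) = -16)
P(T, l) = T/3 + l/3 (P(T, l) = -(l + T)*(-3)/9 = -(T + l)*(-3)/9 = -(-3*T - 3*l)/9 = T/3 + l/3)
(-47 + P(11, c(2)))*(-199) = (-47 + ((⅓)*11 + (⅓)*(-16)))*(-199) = (-47 + (11/3 - 16/3))*(-199) = (-47 - 5/3)*(-199) = -146/3*(-199) = 29054/3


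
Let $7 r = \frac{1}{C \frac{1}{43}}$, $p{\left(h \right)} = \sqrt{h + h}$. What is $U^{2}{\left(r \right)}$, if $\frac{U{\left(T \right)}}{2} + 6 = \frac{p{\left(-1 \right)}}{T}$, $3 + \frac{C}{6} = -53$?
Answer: $- \frac{43988976}{1849} + \frac{112896 i \sqrt{2}}{43} \approx -23791.0 + 3713.0 i$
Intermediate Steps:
$C = -336$ ($C = -18 + 6 \left(-53\right) = -18 - 318 = -336$)
$p{\left(h \right)} = \sqrt{2} \sqrt{h}$ ($p{\left(h \right)} = \sqrt{2 h} = \sqrt{2} \sqrt{h}$)
$r = - \frac{43}{2352}$ ($r = \frac{1}{7 \left(- \frac{336}{43}\right)} = \frac{1}{7} \left(- \frac{43}{336}\right) = - \frac{43}{2352} \approx -0.018282$)
$U{\left(T \right)} = -12 + \frac{2 i \sqrt{2}}{T}$ ($U{\left(T \right)} = -12 + 2 \frac{\sqrt{2} \sqrt{-1}}{T} = -12 + 2 \frac{\sqrt{2} i}{T} = -12 + 2 \frac{i \sqrt{2}}{T} = -12 + \frac{2 i \sqrt{2}}{T}$)
$U^{2}{\left(r \right)} = \left(-12 + \frac{2 i \sqrt{2}}{- \frac{43}{2352}}\right)^{2} = \left(-12 + 2 i \sqrt{2} \left(- \frac{2352}{43}\right)\right)^{2} = \left(-12 - \frac{4704 i \sqrt{2}}{43}\right)^{2}$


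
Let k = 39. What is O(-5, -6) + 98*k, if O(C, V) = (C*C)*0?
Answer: 3822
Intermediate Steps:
O(C, V) = 0 (O(C, V) = C**2*0 = 0)
O(-5, -6) + 98*k = 0 + 98*39 = 0 + 3822 = 3822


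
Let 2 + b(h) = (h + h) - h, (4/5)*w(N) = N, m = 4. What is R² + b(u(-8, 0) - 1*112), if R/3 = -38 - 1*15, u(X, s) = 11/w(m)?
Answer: 125846/5 ≈ 25169.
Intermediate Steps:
w(N) = 5*N/4
u(X, s) = 11/5 (u(X, s) = 11/(((5/4)*4)) = 11/5)
b(h) = -2 + h (b(h) = -2 + ((h + h) - h) = -2 + (2*h - h) = -2 + h)
R = -159 (R = 3*(-38 - 1*15) = 3*(-38 - 15) = 3*(-53) = -159)
R² + b(u(-8, 0) - 1*112) = (-159)² + (-2 + (11/5 - 1*112)) = 25281 + (-2 + (11/5 - 112)) = 25281 + (-2 - 549/5) = 25281 - 559/5 = 125846/5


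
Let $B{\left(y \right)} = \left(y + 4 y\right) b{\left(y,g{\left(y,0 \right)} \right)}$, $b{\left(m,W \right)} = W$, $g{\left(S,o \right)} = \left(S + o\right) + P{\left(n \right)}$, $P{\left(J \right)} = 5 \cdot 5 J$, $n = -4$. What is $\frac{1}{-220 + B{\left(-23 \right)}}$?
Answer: $\frac{1}{13925} \approx 7.1813 \cdot 10^{-5}$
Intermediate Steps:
$P{\left(J \right)} = 25 J$
$g{\left(S,o \right)} = -100 + S + o$ ($g{\left(S,o \right)} = \left(S + o\right) + 25 \left(-4\right) = \left(S + o\right) - 100 = -100 + S + o$)
$B{\left(y \right)} = 5 y \left(-100 + y\right)$ ($B{\left(y \right)} = \left(y + 4 y\right) \left(-100 + y + 0\right) = 5 y \left(-100 + y\right)$)
$\frac{1}{-220 + B{\left(-23 \right)}} = \frac{1}{-220 + 5 \left(-23\right) \left(-100 - 23\right)} = \frac{1}{-220 + 5 \left(-23\right) \left(-123\right)} = \frac{1}{-220 + 14145} = \frac{1}{13925}$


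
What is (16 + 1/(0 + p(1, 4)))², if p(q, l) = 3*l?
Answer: 37249/144 ≈ 258.67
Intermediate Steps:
(16 + 1/(0 + p(1, 4)))² = (16 + 1/(0 + 3*4))² = (16 + 1/(0 + 12))² = (16 + 1/12)² = (193/12)² = 37249/144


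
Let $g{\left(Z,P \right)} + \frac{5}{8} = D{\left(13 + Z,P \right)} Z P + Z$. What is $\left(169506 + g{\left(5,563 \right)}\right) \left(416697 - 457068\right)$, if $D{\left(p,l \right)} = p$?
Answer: $- \frac{71111215353}{8} \approx -8.8889 \cdot 10^{9}$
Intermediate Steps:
$g{\left(Z,P \right)} = - \frac{5}{8} + Z + P Z \left(13 + Z\right)$ ($g{\left(Z,P \right)} = - \frac{5}{8} + \left(\left(13 + Z\right) Z P + Z\right) = - \frac{5}{8} + \left(Z \left(13 + Z\right) P + Z\right) = - \frac{5}{8} + \left(P Z \left(13 + Z\right) + Z\right) = - \frac{5}{8} + \left(Z + P Z \left(13 + Z\right)\right) = - \frac{5}{8} + Z + P Z \left(13 + Z\right)$)
$\left(169506 + g{\left(5,563 \right)}\right) \left(416697 - 457068\right) = \left(169506 + \left(- \frac{5}{8} + 5 + 563 \cdot 5 \left(13 + 5\right)\right)\right) \left(416697 - 457068\right) = \left(169506 + \left(- \frac{5}{8} + 5 + 563 \cdot 5 \cdot 18\right)\right) \left(-40371\right) = \left(169506 + \left(- \frac{5}{8} + 5 + 50670\right)\right) \left(-40371\right) = \left(169506 + \frac{405395}{8}\right) \left(-40371\right) = \frac{1761443}{8} \left(-40371\right) = - \frac{71111215353}{8}$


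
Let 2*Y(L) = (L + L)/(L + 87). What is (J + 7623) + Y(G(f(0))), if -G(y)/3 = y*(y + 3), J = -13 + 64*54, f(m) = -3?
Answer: 11066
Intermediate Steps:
J = 3443 (J = -13 + 3456 = 3443)
G(y) = -3*y*(3 + y) (G(y) = -3*y*(y + 3) = -3*y*(3 + y))
Y(L) = L/(87 + L) (Y(L) = ((L + L)/(L + 87))/2 = ((2*L)/(87 + L))/2 = (2*L/(87 + L))/2 = L/(87 + L))
(J + 7623) + Y(G(f(0))) = (3443 + 7623) + (-3*(-3)*(3 - 3))/(87 - 3*(-3)*(3 - 3)) = 11066 + (-3*(-3)*0)/(87 - 3*(-3)*0) = 11066 + 0/(87 + 0) = 11066 + 0/87 = 11066 + 0*(1/87) = 11066 + 0 = 11066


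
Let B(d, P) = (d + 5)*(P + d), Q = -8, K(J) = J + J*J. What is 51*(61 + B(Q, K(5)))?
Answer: -255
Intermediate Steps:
K(J) = J + J**2
B(d, P) = (5 + d)*(P + d)
51*(61 + B(Q, K(5))) = 51*(61 + ((-8)**2 + 5*(5*(1 + 5)) + 5*(-8) + (5*(1 + 5))*(-8))) = 51*(61 + (64 + 5*(5*6) - 40 + (5*6)*(-8))) = 51*(61 + (64 + 5*30 - 40 + 30*(-8))) = 51*(61 + (64 + 150 - 40 - 240)) = 51*(61 - 66) = 51*(-5) = -255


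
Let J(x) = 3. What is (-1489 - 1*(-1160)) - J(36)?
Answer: -332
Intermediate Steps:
(-1489 - 1*(-1160)) - J(36) = (-1489 - 1*(-1160)) - 1*3 = (-1489 + 1160) - 3 = -329 - 3 = -332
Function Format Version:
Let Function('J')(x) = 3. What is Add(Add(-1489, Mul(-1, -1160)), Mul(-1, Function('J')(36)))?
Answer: -332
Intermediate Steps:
Add(Add(-1489, Mul(-1, -1160)), Mul(-1, Function('J')(36))) = Add(Add(-1489, Mul(-1, -1160)), Mul(-1, 3)) = Add(Add(-1489, 1160), -3) = Add(-329, -3) = -332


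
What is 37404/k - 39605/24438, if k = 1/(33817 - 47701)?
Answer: -12691072209173/24438 ≈ -5.1932e+8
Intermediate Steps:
k = -1/13884 (k = 1/(-13884) = -1/13884 ≈ -7.2025e-5)
37404/k - 39605/24438 = 37404/(-1/13884) - 39605/24438 = 37404*(-13884) - 39605*1/24438 = -519317136 - 39605/24438 = -12691072209173/24438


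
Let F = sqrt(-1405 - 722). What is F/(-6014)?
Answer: -I*sqrt(2127)/6014 ≈ -0.0076687*I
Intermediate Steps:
F = I*sqrt(2127) (F = sqrt(-2127) = I*sqrt(2127) ≈ 46.119*I)
F/(-6014) = (I*sqrt(2127))/(-6014) = (I*sqrt(2127))*(-1/6014) = -I*sqrt(2127)/6014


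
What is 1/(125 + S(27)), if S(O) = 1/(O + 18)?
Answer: 45/5626 ≈ 0.0079986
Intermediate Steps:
S(O) = 1/(18 + O)
1/(125 + S(27)) = 1/(125 + 1/(18 + 27)) = 1/(125 + 1/45) = 1/(5626/45) = 45/5626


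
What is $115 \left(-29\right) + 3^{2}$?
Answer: $-3326$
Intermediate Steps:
$115 \left(-29\right) + 3^{2} = -3335 + 9 = -3326$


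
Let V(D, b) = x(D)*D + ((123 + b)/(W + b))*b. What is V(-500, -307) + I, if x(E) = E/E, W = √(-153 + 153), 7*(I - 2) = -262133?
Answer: -266907/7 ≈ -38130.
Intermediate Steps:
I = -262119/7 (I = 2 + (⅐)*(-262133) = 2 - 262133/7 = -262119/7 ≈ -37446.)
W = 0 (W = √0 = 0)
x(E) = 1
V(D, b) = 123 + D + b (V(D, b) = 1*D + ((123 + b)/(0 + b))*b = D + ((123 + b)/b)*b = D + (123 + b) = 123 + D + b)
V(-500, -307) + I = (123 - 500 - 307) - 262119/7 = -684 - 262119/7 = -266907/7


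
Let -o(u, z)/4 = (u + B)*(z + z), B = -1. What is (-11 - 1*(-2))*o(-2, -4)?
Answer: 864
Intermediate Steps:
o(u, z) = -8*z*(-1 + u) (o(u, z) = -4*(u - 1)*(z + z) = -4*(-1 + u)*2*z = -8*z*(-1 + u))
(-11 - 1*(-2))*o(-2, -4) = (-11 - 1*(-2))*(8*(-4)*(1 - 1*(-2))) = (-11 + 2)*(8*(-4)*(1 + 2)) = -72*(-4)*3 = -9*(-96) = 864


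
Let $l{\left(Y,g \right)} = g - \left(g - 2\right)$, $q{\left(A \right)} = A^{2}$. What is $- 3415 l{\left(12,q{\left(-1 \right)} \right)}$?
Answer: $-6830$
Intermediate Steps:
$l{\left(Y,g \right)} = 2$ ($l{\left(Y,g \right)} = g - \left(g - 2\right) = g - \left(-2 + g\right) = 2$)
$- 3415 l{\left(12,q{\left(-1 \right)} \right)} = \left(-3415\right) 2 = -6830$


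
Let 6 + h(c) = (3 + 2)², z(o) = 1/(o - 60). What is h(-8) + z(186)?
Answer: 2395/126 ≈ 19.008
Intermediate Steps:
z(o) = 1/(-60 + o)
h(c) = 19 (h(c) = -6 + (3 + 2)² = -6 + 5² = -6 + 25 = 19)
h(-8) + z(186) = 19 + 1/(-60 + 186) = 19 + 1/126 = 2395/126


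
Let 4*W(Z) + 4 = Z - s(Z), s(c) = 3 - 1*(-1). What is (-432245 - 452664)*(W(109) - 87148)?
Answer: 308382822319/4 ≈ 7.7096e+10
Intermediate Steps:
s(c) = 4 (s(c) = 3 + 1 = 4)
W(Z) = -2 + Z/4 (W(Z) = -1 + (Z - 1*4)/4 = -1 + (Z - 4)/4 = -1 + (-4 + Z)/4 = -1 + (-1 + Z/4) = -2 + Z/4)
(-432245 - 452664)*(W(109) - 87148) = (-432245 - 452664)*((-2 + (¼)*109) - 87148) = -884909*((-2 + 109/4) - 87148) = -884909*(101/4 - 87148) = -884909*(-348491/4) = 308382822319/4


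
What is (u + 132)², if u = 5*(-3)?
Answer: 13689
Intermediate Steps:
u = -15
(u + 132)² = (-15 + 132)² = 117² = 13689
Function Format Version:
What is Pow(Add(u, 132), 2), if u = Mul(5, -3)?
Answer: 13689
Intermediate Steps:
u = -15
Pow(Add(u, 132), 2) = Pow(Add(-15, 132), 2) = Pow(117, 2) = 13689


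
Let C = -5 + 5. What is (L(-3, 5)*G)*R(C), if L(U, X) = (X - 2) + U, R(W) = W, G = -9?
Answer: 0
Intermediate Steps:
C = 0
L(U, X) = -2 + U + X (L(U, X) = (-2 + X) + U = -2 + U + X)
(L(-3, 5)*G)*R(C) = ((-2 - 3 + 5)*(-9))*0 = (0*(-9))*0 = 0*0 = 0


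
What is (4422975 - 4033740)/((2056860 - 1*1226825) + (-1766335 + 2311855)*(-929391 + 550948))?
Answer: -77847/41289479065 ≈ -1.8854e-6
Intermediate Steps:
(4422975 - 4033740)/((2056860 - 1*1226825) + (-1766335 + 2311855)*(-929391 + 550948)) = 389235/((2056860 - 1226825) + 545520*(-378443)) = 389235/(830035 - 206448225360) = 389235/(-206447395325) = 389235*(-1/206447395325) = -77847/41289479065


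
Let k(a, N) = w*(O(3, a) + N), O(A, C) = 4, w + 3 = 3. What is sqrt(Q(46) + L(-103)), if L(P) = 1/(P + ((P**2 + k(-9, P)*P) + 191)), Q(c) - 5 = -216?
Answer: I*sqrt(24143835002)/10697 ≈ 14.526*I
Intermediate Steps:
w = 0 (w = -3 + 3 = 0)
k(a, N) = 0 (k(a, N) = 0*(4 + N) = 0)
Q(c) = -211 (Q(c) = 5 - 216 = -211)
L(P) = 1/(191 + P + P**2) (L(P) = 1/(P + ((P**2 + 0*P) + 191)) = 1/(P + ((P**2 + 0) + 191)) = 1/(P + (P**2 + 191)) = 1/(P + (191 + P**2)) = 1/(191 + P + P**2))
sqrt(Q(46) + L(-103)) = sqrt(-211 + 1/(191 - 103 + (-103)**2)) = sqrt(-211 + 1/(191 - 103 + 10609)) = sqrt(-211 + 1/10697) = sqrt(-2257066/10697) = I*sqrt(24143835002)/10697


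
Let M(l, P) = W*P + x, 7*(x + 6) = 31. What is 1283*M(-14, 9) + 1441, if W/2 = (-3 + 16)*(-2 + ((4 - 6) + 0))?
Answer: -8410242/7 ≈ -1.2015e+6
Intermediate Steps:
x = -11/7 (x = -6 + (⅐)*31 = -6 + 31/7 = -11/7 ≈ -1.5714)
W = -104 (W = 2*((-3 + 16)*(-2 + ((4 - 6) + 0))) = 2*(13*(-2 + (-2 + 0))) = 2*(13*(-2 - 2)) = 2*(13*(-4)) = 2*(-52) = -104)
M(l, P) = -11/7 - 104*P (M(l, P) = -104*P - 11/7 = -11/7 - 104*P)
1283*M(-14, 9) + 1441 = 1283*(-11/7 - 104*9) + 1441 = 1283*(-11/7 - 936) + 1441 = 1283*(-6563/7) + 1441 = -8420329/7 + 1441 = -8410242/7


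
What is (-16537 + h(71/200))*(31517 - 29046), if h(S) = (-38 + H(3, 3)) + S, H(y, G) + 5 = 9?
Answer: -8189212759/200 ≈ -4.0946e+7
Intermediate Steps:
H(y, G) = 4 (H(y, G) = -5 + 9 = 4)
h(S) = -34 + S (h(S) = (-38 + 4) + S = -34 + S)
(-16537 + h(71/200))*(31517 - 29046) = (-16537 + (-34 + 71/200))*(31517 - 29046) = (-16537 + (-34 + 71*(1/200)))*2471 = (-16537 + (-34 + 71/200))*2471 = (-16537 - 6729/200)*2471 = -3314129/200*2471 = -8189212759/200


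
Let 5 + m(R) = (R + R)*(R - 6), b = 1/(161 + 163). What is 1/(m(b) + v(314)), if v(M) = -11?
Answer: -52488/841751 ≈ -0.062356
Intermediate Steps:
b = 1/324 ≈ 0.0030864
m(R) = -5 + 2*R*(-6 + R) (m(R) = -5 + (R + R)*(R - 6) = -5 + (2*R)*(-6 + R) = -5 + 2*R*(-6 + R))
1/(m(b) + v(314)) = 1/((-5 - 12*1/324 + 2*(1/324)**2) - 11) = 1/((-5 - 1/27 + 2*(1/104976)) - 11) = 1/((-5 - 1/27 + 1/52488) - 11) = 1/(-264383/52488 - 11) = 1/(-841751/52488) = -52488/841751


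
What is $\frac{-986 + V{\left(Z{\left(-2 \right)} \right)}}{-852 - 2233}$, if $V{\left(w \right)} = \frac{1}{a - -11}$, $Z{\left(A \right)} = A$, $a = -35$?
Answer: $\frac{4733}{14808} \approx 0.31962$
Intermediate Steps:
$V{\left(w \right)} = - \frac{1}{24}$ ($V{\left(w \right)} = \frac{1}{-35 - -11} = \frac{1}{-35 + 11} = \frac{1}{-24} = - \frac{1}{24}$)
$\frac{-986 + V{\left(Z{\left(-2 \right)} \right)}}{-852 - 2233} = \frac{-986 - \frac{1}{24}}{-852 - 2233} = - \frac{23665}{24 \left(-3085\right)} = \left(- \frac{23665}{24}\right) \left(- \frac{1}{3085}\right) = \frac{4733}{14808}$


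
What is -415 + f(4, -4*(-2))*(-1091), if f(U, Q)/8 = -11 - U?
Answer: 130505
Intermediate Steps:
f(U, Q) = -88 - 8*U (f(U, Q) = 8*(-11 - U) = -88 - 8*U)
-415 + f(4, -4*(-2))*(-1091) = -415 + (-88 - 8*4)*(-1091) = -415 + (-88 - 32)*(-1091) = -415 - 120*(-1091) = -415 + 130920 = 130505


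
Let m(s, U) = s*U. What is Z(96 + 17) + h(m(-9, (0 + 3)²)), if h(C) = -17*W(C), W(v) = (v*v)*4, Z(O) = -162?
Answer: -446310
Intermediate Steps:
W(v) = 4*v² (W(v) = v²*4 = 4*v²)
m(s, U) = U*s
h(C) = -68*C²
Z(96 + 17) + h(m(-9, (0 + 3)²)) = -162 - 68*81*(0 + 3)⁴ = -162 - 68*(3²*(-9))² = -162 - 68*(9*(-9))² = -162 - 68*(-81)² = -162 - 68*6561 = -162 - 446148 = -446310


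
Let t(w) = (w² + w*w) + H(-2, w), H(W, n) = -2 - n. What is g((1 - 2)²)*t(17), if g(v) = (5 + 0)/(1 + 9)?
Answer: 559/2 ≈ 279.50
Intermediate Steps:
t(w) = -2 - w + 2*w² (t(w) = (w² + w*w) + (-2 - w) = (w² + w²) + (-2 - w) = 2*w² + (-2 - w) = -2 - w + 2*w²)
g(v) = ½ (g(v) = 5/10 = 5*(⅒) = ½)
g((1 - 2)²)*t(17) = (-2 - 1*17 + 2*17²)/2 = (-2 - 17 + 2*289)/2 = (-2 - 17 + 578)/2 = (½)*559 = 559/2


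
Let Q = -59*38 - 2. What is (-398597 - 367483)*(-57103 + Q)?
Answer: 45464549760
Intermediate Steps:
Q = -2244 (Q = -2242 - 2 = -2244)
(-398597 - 367483)*(-57103 + Q) = (-398597 - 367483)*(-57103 - 2244) = -766080*(-59347) = 45464549760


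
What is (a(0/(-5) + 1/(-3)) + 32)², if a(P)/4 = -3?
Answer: 400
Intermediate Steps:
a(P) = -12 (a(P) = 4*(-3) = -12)
(a(0/(-5) + 1/(-3)) + 32)² = (-12 + 32)² = 20² = 400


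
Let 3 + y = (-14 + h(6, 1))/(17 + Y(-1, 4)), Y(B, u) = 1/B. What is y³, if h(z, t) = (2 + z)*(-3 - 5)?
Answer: -250047/512 ≈ -488.37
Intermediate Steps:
h(z, t) = -16 - 8*z (h(z, t) = (2 + z)*(-8) = -16 - 8*z)
y = -63/8 (y = -3 + (-14 + (-16 - 8*6))/(17 + 1/(-1)) = -3 + (-14 + (-16 - 48))/(17 - 1) = -3 + (-14 - 64)/16 = -3 - 78*1/16 = -3 - 39/8 = -63/8 ≈ -7.8750)
y³ = (-63/8)³ = -250047/512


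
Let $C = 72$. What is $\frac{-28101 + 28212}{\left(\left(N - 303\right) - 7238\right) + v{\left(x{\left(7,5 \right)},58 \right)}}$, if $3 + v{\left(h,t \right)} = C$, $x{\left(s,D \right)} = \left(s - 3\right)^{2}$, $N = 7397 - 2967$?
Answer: $- \frac{37}{1014} \approx -0.036489$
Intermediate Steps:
$N = 4430$ ($N = 7397 - 2967 = 4430$)
$x{\left(s,D \right)} = \left(-3 + s\right)^{2}$
$v{\left(h,t \right)} = 69$ ($v{\left(h,t \right)} = -3 + 72 = 69$)
$\frac{-28101 + 28212}{\left(\left(N - 303\right) - 7238\right) + v{\left(x{\left(7,5 \right)},58 \right)}} = \frac{-28101 + 28212}{\left(\left(4430 - 303\right) - 7238\right) + 69} = \frac{111}{\left(4127 - 7238\right) + 69} = \frac{111}{-3111 + 69} = \frac{111}{-3042} = 111 \left(- \frac{1}{3042}\right) = - \frac{37}{1014}$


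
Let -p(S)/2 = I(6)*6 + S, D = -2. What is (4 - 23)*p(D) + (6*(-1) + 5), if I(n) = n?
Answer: 1291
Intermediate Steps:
p(S) = -72 - 2*S (p(S) = -2*(6*6 + S) = -2*(36 + S) = -72 - 2*S)
(4 - 23)*p(D) + (6*(-1) + 5) = (4 - 23)*(-72 - 2*(-2)) + (6*(-1) + 5) = -19*(-72 + 4) + (-6 + 5) = -19*(-68) - 1 = 1292 - 1 = 1291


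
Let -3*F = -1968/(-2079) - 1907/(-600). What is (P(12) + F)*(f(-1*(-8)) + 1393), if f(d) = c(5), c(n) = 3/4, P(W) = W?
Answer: 985187909/66528 ≈ 14809.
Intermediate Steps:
c(n) = ¾ (c(n) = 3*(¼) = ¾)
F = -571717/415800 (F = -(-1968/(-2079) - 1907/(-600))/3 = -(-1968*(-1/2079) - 1907*(-1/600))/3 = -(656/693 + 1907/600)/3 = -⅓*571717/138600 = -571717/415800 ≈ -1.3750)
f(d) = ¾
(P(12) + F)*(f(-1*(-8)) + 1393) = (12 - 571717/415800)*(¾ + 1393) = (4417883/415800)*(5575/4) = 985187909/66528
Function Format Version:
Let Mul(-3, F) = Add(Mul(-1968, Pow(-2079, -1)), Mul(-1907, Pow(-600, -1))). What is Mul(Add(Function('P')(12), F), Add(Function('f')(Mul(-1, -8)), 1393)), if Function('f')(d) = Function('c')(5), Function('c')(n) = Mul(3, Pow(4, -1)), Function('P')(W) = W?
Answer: Rational(985187909, 66528) ≈ 14809.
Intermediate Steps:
Function('c')(n) = Rational(3, 4) (Function('c')(n) = Mul(3, Rational(1, 4)) = Rational(3, 4))
F = Rational(-571717, 415800) (F = Mul(Rational(-1, 3), Add(Mul(-1968, Pow(-2079, -1)), Mul(-1907, Pow(-600, -1)))) = Mul(Rational(-1, 3), Add(Mul(-1968, Rational(-1, 2079)), Mul(-1907, Rational(-1, 600)))) = Mul(Rational(-1, 3), Add(Rational(656, 693), Rational(1907, 600))) = Mul(Rational(-1, 3), Rational(571717, 138600)) = Rational(-571717, 415800) ≈ -1.3750)
Function('f')(d) = Rational(3, 4)
Mul(Add(Function('P')(12), F), Add(Function('f')(Mul(-1, -8)), 1393)) = Mul(Add(12, Rational(-571717, 415800)), Add(Rational(3, 4), 1393)) = Mul(Rational(4417883, 415800), Rational(5575, 4)) = Rational(985187909, 66528)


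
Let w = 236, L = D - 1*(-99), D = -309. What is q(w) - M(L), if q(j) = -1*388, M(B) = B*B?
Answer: -44488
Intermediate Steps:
L = -210 (L = -309 - 1*(-99) = -309 + 99 = -210)
M(B) = B²
q(j) = -388
q(w) - M(L) = -388 - 1*(-210)² = -388 - 1*44100 = -388 - 44100 = -44488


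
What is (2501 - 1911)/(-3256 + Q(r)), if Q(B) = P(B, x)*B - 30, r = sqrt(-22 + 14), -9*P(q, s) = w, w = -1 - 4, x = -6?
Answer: -39259485/218655419 - 13275*I*sqrt(2)/218655419 ≈ -0.17955 - 8.586e-5*I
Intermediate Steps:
w = -5
P(q, s) = 5/9 (P(q, s) = -1/9*(-5) = 5/9)
r = 2*I*sqrt(2) (r = sqrt(-8) = 2*I*sqrt(2) ≈ 2.8284*I)
Q(B) = -30 + 5*B/9 (Q(B) = 5*B/9 - 30 = -30 + 5*B/9)
(2501 - 1911)/(-3256 + Q(r)) = (2501 - 1911)/(-3256 + (-30 + 5*(2*I*sqrt(2))/9)) = 590/(-3256 + (-30 + 10*I*sqrt(2)/9)) = 590/(-3286 + 10*I*sqrt(2)/9)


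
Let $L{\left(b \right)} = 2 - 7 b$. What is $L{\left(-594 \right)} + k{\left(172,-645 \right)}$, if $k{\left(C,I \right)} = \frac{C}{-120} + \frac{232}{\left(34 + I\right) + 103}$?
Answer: $\frac{15842399}{3810} \approx 4158.1$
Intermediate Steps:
$k{\left(C,I \right)} = \frac{232}{137 + I} - \frac{C}{120}$ ($k{\left(C,I \right)} = C \left(- \frac{1}{120}\right) + \frac{232}{137 + I} = - \frac{C}{120} + \frac{232}{137 + I} = \frac{232}{137 + I} - \frac{C}{120}$)
$L{\left(-594 \right)} + k{\left(172,-645 \right)} = \left(2 - -4158\right) + \frac{27840 - 23564 - 172 \left(-645\right)}{120 \left(137 - 645\right)} = \left(2 + 4158\right) + \frac{27840 - 23564 + 110940}{120 \left(-508\right)} = 4160 + \frac{1}{120} \left(- \frac{1}{508}\right) 115216 = 4160 - \frac{7201}{3810} = \frac{15842399}{3810}$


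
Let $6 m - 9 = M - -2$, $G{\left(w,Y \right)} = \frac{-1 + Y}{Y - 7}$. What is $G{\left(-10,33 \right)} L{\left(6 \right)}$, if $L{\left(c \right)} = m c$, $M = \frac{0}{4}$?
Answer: $\frac{176}{13} \approx 13.538$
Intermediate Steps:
$M = 0$ ($M = 0 \cdot \frac{1}{4} = 0$)
$G{\left(w,Y \right)} = \frac{-1 + Y}{-7 + Y}$
$m = \frac{11}{6}$ ($m = \frac{3}{2} + \frac{0 - -2}{6} = \frac{3}{2} + \frac{0 + 2}{6} = \frac{3}{2} + \frac{1}{6} \cdot 2 = \frac{3}{2} + \frac{1}{3} = \frac{11}{6} \approx 1.8333$)
$L{\left(c \right)} = \frac{11 c}{6}$
$G{\left(-10,33 \right)} L{\left(6 \right)} = \frac{-1 + 33}{-7 + 33} \cdot \frac{11}{6} \cdot 6 = \frac{1}{26} \cdot 32 \cdot 11 = \frac{16}{13} \cdot 11 = \frac{176}{13}$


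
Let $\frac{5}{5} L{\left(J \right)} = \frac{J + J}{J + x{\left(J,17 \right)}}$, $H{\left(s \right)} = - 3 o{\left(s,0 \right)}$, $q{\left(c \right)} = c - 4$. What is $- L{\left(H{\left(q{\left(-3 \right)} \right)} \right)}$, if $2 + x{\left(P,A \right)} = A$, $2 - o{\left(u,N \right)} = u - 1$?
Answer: $-4$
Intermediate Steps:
$o{\left(u,N \right)} = 3 - u$ ($o{\left(u,N \right)} = 2 - \left(u - 1\right) = 2 - \left(-1 + u\right) = 3 - u$)
$x{\left(P,A \right)} = -2 + A$
$q{\left(c \right)} = -4 + c$ ($q{\left(c \right)} = c - 4 = -4 + c$)
$H{\left(s \right)} = -9 + 3 s$ ($H{\left(s \right)} = - 3 \left(3 - s\right) = -9 + 3 s$)
$L{\left(J \right)} = \frac{2 J}{15 + J}$ ($L{\left(J \right)} = \frac{J + J}{J + \left(-2 + 17\right)} = \frac{2 J}{J + 15} = \frac{2 J}{15 + J}$)
$- L{\left(H{\left(q{\left(-3 \right)} \right)} \right)} = - \frac{2 \left(-9 + 3 \left(-4 - 3\right)\right)}{15 + \left(-9 + 3 \left(-4 - 3\right)\right)} = - \frac{2 \left(-9 + 3 \left(-7\right)\right)}{15 + \left(-9 + 3 \left(-7\right)\right)} = - \frac{2 \left(-9 - 21\right)}{15 - 30} = - \frac{2 \left(-30\right)}{15 - 30} = - \frac{2 \left(-30\right)}{-15} = - \frac{2 \left(-30\right) \left(-1\right)}{15} = \left(-1\right) 4 = -4$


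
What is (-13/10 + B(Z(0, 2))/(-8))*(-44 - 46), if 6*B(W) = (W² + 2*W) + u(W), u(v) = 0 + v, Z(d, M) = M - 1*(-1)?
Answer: 603/4 ≈ 150.75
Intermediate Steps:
Z(d, M) = 1 + M (Z(d, M) = M + 1 = 1 + M)
u(v) = v
B(W) = W/2 + W²/6 (B(W) = ((W² + 2*W) + W)/6 = (W² + 3*W)/6 = W/2 + W²/6)
(-13/10 + B(Z(0, 2))/(-8))*(-44 - 46) = (-13/10 + ((1 + 2)*(3 + (1 + 2))/6)/(-8))*(-44 - 46) = (-13*⅒ + ((⅙)*3*(3 + 3))*(-⅛))*(-90) = (-13/10 + ((⅙)*3*6)*(-⅛))*(-90) = (-13/10 + 3*(-⅛))*(-90) = (-13/10 - 3/8)*(-90) = -67/40*(-90) = 603/4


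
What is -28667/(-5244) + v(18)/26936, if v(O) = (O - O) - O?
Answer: 48254995/8828274 ≈ 5.4660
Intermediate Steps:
v(O) = -O (v(O) = 0 - O = -O)
-28667/(-5244) + v(18)/26936 = -28667/(-5244) - 1*18/26936 = -28667*(-1/5244) - 18*1/26936 = 28667/5244 - 9/13468 = 48254995/8828274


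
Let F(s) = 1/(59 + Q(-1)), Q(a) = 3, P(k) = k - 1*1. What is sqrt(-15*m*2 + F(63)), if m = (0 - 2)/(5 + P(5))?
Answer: sqrt(231198)/186 ≈ 2.5851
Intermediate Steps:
P(k) = -1 + k (P(k) = k - 1 = -1 + k)
m = -2/9 (m = (0 - 2)/(5 + (-1 + 5)) = -2/(5 + 4) = -2/9 ≈ -0.22222)
F(s) = 1/62 (F(s) = 1/(59 + 3) = 1/62)
sqrt(-15*m*2 + F(63)) = sqrt(-15*(-2/9)*2 + 1/62) = sqrt((10/3)*2 + 1/62) = sqrt(20/3 + 1/62) = sqrt(1243/186) = sqrt(231198)/186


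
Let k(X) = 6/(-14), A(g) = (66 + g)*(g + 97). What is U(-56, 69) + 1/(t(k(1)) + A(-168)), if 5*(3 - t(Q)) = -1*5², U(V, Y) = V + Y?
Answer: 94251/7250 ≈ 13.000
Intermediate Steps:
A(g) = (66 + g)*(97 + g)
k(X) = -3/7 (k(X) = 6*(-1/14) = -3/7)
t(Q) = 8 (t(Q) = 3 - (-1)*5²/5 = 3 - (-1)*25/5 = 3 - ⅕*(-25) = 3 + 5 = 8)
U(-56, 69) + 1/(t(k(1)) + A(-168)) = (-56 + 69) + 1/(8 + (6402 + (-168)² + 163*(-168))) = 13 + 1/(8 + (6402 + 28224 - 27384)) = 13 + 1/(8 + 7242) = 13 + 1/7250 = 94251/7250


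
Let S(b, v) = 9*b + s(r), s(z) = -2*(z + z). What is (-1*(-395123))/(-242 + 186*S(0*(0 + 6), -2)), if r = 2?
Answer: -395123/1730 ≈ -228.39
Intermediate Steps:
s(z) = -4*z
S(b, v) = -8 + 9*b (S(b, v) = 9*b - 4*2 = 9*b - 8 = -8 + 9*b)
(-1*(-395123))/(-242 + 186*S(0*(0 + 6), -2)) = (-1*(-395123))/(-242 + 186*(-8 + 9*(0*(0 + 6)))) = 395123/(-242 + 186*(-8 + 9*(0*6))) = 395123/(-242 + 186*(-8 + 9*0)) = 395123/(-242 + 186*(-8 + 0)) = 395123/(-242 + 186*(-8)) = 395123/(-242 - 1488) = 395123/(-1730) = 395123*(-1/1730) = -395123/1730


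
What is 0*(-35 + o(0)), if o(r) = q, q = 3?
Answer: 0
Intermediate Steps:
o(r) = 3
0*(-35 + o(0)) = 0*(-35 + 3) = 0*(-32) = 0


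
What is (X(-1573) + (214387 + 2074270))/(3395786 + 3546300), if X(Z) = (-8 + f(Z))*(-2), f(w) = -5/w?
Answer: 3600082619/10919901278 ≈ 0.32968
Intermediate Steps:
X(Z) = 16 + 10/Z (X(Z) = (-8 - 5/Z)*(-2) = 16 + 10/Z)
(X(-1573) + (214387 + 2074270))/(3395786 + 3546300) = ((16 + 10/(-1573)) + (214387 + 2074270))/(3395786 + 3546300) = ((16 + 10*(-1/1573)) + 2288657)/6942086 = ((16 - 10/1573) + 2288657)*(1/6942086) = (25158/1573 + 2288657)*(1/6942086) = (3600082619/1573)*(1/6942086) = 3600082619/10919901278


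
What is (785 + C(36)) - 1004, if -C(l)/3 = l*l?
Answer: -4107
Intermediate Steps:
C(l) = -3*l**2 (C(l) = -3*l*l = -3*l**2)
(785 + C(36)) - 1004 = (785 - 3*36**2) - 1004 = (785 - 3*1296) - 1004 = (785 - 3888) - 1004 = -3103 - 1004 = -4107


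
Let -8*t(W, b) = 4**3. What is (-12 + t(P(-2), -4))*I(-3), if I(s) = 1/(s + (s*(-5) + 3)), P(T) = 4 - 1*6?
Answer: -4/3 ≈ -1.3333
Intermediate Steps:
P(T) = -2 (P(T) = 4 - 6 = -2)
t(W, b) = -8 (t(W, b) = -1/8*4**3 = -1/8*64 = -8)
I(s) = 1/(3 - 4*s) (I(s) = 1/(s + (-5*s + 3)) = 1/(s + (3 - 5*s)) = 1/(3 - 4*s))
(-12 + t(P(-2), -4))*I(-3) = (-12 - 8)*(-1/(-3 + 4*(-3))) = -(-20)/(-3 - 12) = -(-20)/(-15) = -(-20)*(-1)/15 = -20*1/15 = -4/3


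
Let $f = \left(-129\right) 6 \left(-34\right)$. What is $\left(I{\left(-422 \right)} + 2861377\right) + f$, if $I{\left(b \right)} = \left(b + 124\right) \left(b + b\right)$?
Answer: $3139205$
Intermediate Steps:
$I{\left(b \right)} = 2 b \left(124 + b\right)$ ($I{\left(b \right)} = \left(124 + b\right) 2 b = 2 b \left(124 + b\right)$)
$f = 26316$ ($f = \left(-774\right) \left(-34\right) = 26316$)
$\left(I{\left(-422 \right)} + 2861377\right) + f = \left(2 \left(-422\right) \left(124 - 422\right) + 2861377\right) + 26316 = \left(2 \left(-422\right) \left(-298\right) + 2861377\right) + 26316 = \left(251512 + 2861377\right) + 26316 = 3112889 + 26316 = 3139205$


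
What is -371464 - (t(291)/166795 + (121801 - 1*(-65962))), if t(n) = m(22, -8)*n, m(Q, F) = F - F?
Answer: -559227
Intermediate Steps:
m(Q, F) = 0
t(n) = 0 (t(n) = 0*n = 0)
-371464 - (t(291)/166795 + (121801 - 1*(-65962))) = -371464 - (0/166795 + (121801 - 1*(-65962))) = -371464 - (0*(1/166795) + (121801 + 65962)) = -371464 - (0 + 187763) = -371464 - 1*187763 = -371464 - 187763 = -559227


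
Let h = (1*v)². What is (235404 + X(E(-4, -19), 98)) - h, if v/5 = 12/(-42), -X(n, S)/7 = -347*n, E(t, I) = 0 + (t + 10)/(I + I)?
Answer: 218802161/931 ≈ 2.3502e+5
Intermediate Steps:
E(t, I) = (10 + t)/(2*I) (E(t, I) = 0 + (10 + t)/((2*I)) = 0 + (10 + t)*(1/(2*I)) = 0 + (10 + t)/(2*I) = (10 + t)/(2*I))
X(n, S) = 2429*n (X(n, S) = -(-2429)*n = 2429*n)
v = -10/7 (v = 5*(12/(-42)) = 5*(12*(-1/42)) = 5*(-2/7) = -10/7 ≈ -1.4286)
h = 100/49 (h = (1*(-10/7))² = (-10/7)² = 100/49 ≈ 2.0408)
(235404 + X(E(-4, -19), 98)) - h = (235404 + 2429*((½)*(10 - 4)/(-19))) - 1*100/49 = (235404 + 2429*((½)*(-1/19)*6)) - 100/49 = (235404 + 2429*(-3/19)) - 100/49 = (235404 - 7287/19) - 100/49 = 4465389/19 - 100/49 = 218802161/931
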